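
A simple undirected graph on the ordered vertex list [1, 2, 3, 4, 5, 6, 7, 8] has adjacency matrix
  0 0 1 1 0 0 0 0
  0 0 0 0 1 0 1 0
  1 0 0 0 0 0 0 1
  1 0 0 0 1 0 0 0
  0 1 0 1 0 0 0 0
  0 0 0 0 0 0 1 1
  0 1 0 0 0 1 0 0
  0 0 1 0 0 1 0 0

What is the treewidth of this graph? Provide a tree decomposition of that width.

Treewidth 2.
One optimal decomposition is:
Bags: B1 = {2, 4, 5}  B2 = {2, 4, 7}  B3 = {4, 6, 7}  B4 = {4, 6, 8}  B5 = {3, 4, 8}  B6 = {1, 3, 4}
Tree: B1–B2, B2–B3, B3–B4, B4–B5, B5–B6

Each bag holds 3 vertices, so the decomposition has width 2, which upper-bounds the treewidth. The edges 4–5–2–7–6–8–3–1–4 form a cycle, so G is not a tree and its treewidth is at least 2. The upper and lower bounds meet at 2, so that is the treewidth.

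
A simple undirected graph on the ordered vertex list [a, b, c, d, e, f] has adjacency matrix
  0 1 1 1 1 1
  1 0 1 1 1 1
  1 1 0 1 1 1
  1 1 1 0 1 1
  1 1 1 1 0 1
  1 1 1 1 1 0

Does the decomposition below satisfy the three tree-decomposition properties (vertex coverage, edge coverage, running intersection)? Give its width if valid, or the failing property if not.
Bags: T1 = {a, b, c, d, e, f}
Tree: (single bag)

Yes; width 5.

Every vertex of G appears in some bag (union = {a, b, c, d, e, f}); every edge is covered by a bag; and for each vertex v the set of bags containing v is connected in the bag tree. The decomposition is therefore valid. The largest bag has 6 vertices, so the width is 5.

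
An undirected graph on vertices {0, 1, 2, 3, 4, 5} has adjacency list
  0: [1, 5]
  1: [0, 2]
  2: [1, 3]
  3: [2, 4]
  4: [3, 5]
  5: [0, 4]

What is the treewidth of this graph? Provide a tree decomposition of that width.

Treewidth 2.
One optimal decomposition is:
Bags: B1 = {1, 2, 3}  B2 = {1, 3, 4}  B3 = {1, 4, 5}  B4 = {0, 1, 5}
Tree: B1–B2, B2–B3, B3–B4

Each bag holds 3 vertices, so the decomposition has width 2, which upper-bounds the treewidth. For the lower bound, G contains the cycle 1–2–3–4–5–0–1, so G is not a forest; only forests have treewidth ≤ 1, hence tw(G) ≥ 2. The upper and lower bounds meet at 2, so that is the treewidth.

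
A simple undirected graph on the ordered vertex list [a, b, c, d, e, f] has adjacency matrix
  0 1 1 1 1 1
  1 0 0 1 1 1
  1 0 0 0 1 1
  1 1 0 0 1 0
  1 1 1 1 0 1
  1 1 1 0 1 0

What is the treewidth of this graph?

A width-3 tree decomposition is:
Bags: B1 = {a, c, e, f}  B2 = {a, b, e, f}  B3 = {a, b, d, e}
Tree: B1–B2, B2–B3
Every bag has size at most 4, so the width is 4 − 1 = 3 and tw(G) ≤ 3. Conversely, {a, b, d, e} is a clique of size 4, and the vertices of any clique must share a bag in every tree decomposition; so some bag has ≥ 4 vertices and tw(G) ≥ 3. Hence tw(G) = 3 exactly.

3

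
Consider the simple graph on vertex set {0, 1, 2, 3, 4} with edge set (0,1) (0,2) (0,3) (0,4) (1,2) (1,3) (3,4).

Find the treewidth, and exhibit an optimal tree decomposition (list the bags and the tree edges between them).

Treewidth 2.
One optimal decomposition is:
Bags: B1 = {0, 1, 3}  B2 = {0, 3, 4}  B3 = {0, 1, 2}
Tree: B1–B2, B1–B3

The largest bag has 3 vertices, giving width 2; this decomposition certifies tw(G) ≤ 2. On the other hand G contains the 3-clique {0, 1, 2}. A clique must lie in a single bag of any decomposition, so no decomposition can have width below 2. Hence tw(G) = 2 exactly.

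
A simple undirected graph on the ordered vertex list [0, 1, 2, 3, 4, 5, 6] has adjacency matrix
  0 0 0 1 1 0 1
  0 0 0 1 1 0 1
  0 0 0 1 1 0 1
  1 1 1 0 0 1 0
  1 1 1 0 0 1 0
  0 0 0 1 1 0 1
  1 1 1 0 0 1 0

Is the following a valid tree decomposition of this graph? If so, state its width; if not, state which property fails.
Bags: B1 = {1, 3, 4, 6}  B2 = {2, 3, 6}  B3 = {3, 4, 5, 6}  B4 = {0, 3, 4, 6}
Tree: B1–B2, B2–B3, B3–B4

A tree decomposition must satisfy three properties: every vertex lies in some bag; for every edge, both endpoints lie together in some bag; and for every vertex, the bags containing it form a connected subtree. Here edge (4,2) lies in no bag, so the decomposition is invalid.

No — edge (4,2) lies in no bag.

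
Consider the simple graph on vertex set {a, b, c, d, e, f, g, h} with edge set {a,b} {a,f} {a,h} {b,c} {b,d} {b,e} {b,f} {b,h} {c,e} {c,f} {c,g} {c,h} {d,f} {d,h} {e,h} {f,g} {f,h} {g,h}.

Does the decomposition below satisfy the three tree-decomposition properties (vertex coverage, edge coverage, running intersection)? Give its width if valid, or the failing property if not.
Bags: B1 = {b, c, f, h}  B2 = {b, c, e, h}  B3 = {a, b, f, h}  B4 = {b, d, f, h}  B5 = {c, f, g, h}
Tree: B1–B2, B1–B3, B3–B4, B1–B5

Yes; width 3.

Vertex coverage: the bags together contain {a, b, c, d, e, f, g, h}, the full vertex set. Edge coverage: each edge of G has both endpoints in at least one bag. Running intersection: for every vertex, the bags containing it form a connected subtree. All three properties hold, so this is a valid tree decomposition of width max|bag| − 1 = 3, and hence tw(G) ≤ 3.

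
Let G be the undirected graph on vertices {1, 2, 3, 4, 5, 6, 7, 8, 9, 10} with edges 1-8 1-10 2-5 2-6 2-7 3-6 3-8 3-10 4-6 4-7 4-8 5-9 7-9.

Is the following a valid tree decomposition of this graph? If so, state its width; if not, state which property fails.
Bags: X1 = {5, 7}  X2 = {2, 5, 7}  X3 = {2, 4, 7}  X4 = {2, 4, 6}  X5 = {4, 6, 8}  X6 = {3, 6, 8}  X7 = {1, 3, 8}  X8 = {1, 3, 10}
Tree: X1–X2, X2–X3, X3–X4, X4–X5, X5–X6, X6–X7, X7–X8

A tree decomposition must satisfy three properties: every vertex lies in some bag; for every edge, both endpoints lie together in some bag; and for every vertex, the bags containing it form a connected subtree. Here vertex 9 appears in no bag, so the decomposition is invalid.

No — vertex 9 appears in no bag.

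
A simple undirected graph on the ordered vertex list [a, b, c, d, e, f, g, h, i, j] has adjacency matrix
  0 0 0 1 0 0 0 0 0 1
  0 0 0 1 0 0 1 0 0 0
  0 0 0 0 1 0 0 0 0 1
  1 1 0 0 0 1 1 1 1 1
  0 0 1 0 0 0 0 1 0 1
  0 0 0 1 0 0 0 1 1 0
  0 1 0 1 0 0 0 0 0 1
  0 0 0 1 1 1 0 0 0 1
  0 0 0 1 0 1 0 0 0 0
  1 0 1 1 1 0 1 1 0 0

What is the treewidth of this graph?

A width-2 tree decomposition is:
Bags: B1 = {a, d, j}  B2 = {d, h, j}  B3 = {e, h, j}  B4 = {d, g, j}  B5 = {b, d, g}  B6 = {c, e, j}  B7 = {d, f, h}  B8 = {d, f, i}
Tree: B1–B2, B2–B3, B2–B4, B4–B5, B3–B6, B2–B7, B7–B8
Every bag has size at most 3, so the width is 3 − 1 = 2 and tw(G) ≤ 2. For the lower bound, the 3 vertices {d, g, j} are pairwise adjacent, and any tree decomposition puts a clique entirely inside one bag — forcing width ≥ 2. Therefore the treewidth is 2.

2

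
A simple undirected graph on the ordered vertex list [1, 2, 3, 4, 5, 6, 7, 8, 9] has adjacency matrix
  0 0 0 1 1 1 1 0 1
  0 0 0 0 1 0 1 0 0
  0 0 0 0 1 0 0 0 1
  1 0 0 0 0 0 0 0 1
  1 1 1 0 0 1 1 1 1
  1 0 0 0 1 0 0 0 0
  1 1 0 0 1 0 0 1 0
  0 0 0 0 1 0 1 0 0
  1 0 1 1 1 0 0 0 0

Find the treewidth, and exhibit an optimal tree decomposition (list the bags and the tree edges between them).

Each bag holds 3 vertices, so the decomposition has width 2, which upper-bounds the treewidth. Conversely, {1, 4, 9} is a clique of size 3, and the vertices of any clique must share a bag in every tree decomposition; so some bag has ≥ 3 vertices and tw(G) ≥ 2. The upper and lower bounds meet at 2, so that is the treewidth.

Treewidth 2.
One optimal decomposition is:
Bags: B1 = {1, 5, 7}  B2 = {1, 5, 6}  B3 = {2, 5, 7}  B4 = {5, 7, 8}  B5 = {1, 5, 9}  B6 = {3, 5, 9}  B7 = {1, 4, 9}
Tree: B1–B2, B1–B3, B3–B4, B1–B5, B5–B6, B5–B7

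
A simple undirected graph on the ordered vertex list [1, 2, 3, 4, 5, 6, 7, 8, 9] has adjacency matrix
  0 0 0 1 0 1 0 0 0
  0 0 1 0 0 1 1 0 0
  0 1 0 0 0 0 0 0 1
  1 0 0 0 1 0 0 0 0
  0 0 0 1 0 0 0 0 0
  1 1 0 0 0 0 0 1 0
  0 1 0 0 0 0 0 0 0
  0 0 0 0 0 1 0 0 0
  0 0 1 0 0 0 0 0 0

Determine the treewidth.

A width-1 tree decomposition is:
Bags: B1 = {2, 6}  B2 = {1, 6}  B3 = {2, 3}  B4 = {1, 4}  B5 = {3, 9}  B6 = {4, 5}  B7 = {2, 7}  B8 = {6, 8}
Tree: B1–B2, B1–B3, B2–B4, B3–B5, B4–B6, B1–B7, B2–B8
Every bag has size at most 2, so the width is 2 − 1 = 1 and tw(G) ≤ 1. G has an edge, so its treewidth is at least 1. Hence tw(G) = 1 exactly.

1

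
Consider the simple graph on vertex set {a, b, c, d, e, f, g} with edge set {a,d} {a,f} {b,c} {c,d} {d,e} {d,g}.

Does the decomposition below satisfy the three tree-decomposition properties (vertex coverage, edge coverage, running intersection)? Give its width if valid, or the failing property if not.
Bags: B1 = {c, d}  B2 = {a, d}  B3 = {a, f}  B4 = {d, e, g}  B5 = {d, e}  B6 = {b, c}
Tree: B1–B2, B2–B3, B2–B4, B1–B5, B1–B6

A tree decomposition must satisfy three properties: every vertex lies in some bag; for every edge, both endpoints lie together in some bag; and for every vertex, the bags containing it form a connected subtree. Here bags containing vertex e are not connected in the tree, so the decomposition is invalid.

No — bags containing vertex e are not connected in the tree.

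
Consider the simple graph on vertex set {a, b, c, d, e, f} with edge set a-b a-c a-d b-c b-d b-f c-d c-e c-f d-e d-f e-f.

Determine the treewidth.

3

A width-3 tree decomposition is:
Bags: B1 = {c, d, e, f}  B2 = {b, c, d, f}  B3 = {a, b, c, d}
Tree: B1–B2, B2–B3
Each bag holds 4 vertices, so the decomposition has width 3, which upper-bounds the treewidth. Conversely, {c, d, e, f} is a clique of size 4, and the vertices of any clique must share a bag in every tree decomposition; so some bag has ≥ 4 vertices and tw(G) ≥ 3. Therefore the treewidth is 3.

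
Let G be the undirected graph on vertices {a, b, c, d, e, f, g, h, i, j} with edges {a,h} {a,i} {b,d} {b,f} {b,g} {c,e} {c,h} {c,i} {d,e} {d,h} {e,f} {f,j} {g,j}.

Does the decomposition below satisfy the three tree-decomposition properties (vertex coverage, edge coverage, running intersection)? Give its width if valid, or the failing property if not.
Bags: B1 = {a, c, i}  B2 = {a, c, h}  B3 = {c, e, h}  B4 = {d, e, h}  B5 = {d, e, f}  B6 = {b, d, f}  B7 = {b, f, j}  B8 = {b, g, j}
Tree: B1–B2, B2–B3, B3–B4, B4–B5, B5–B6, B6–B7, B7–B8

Yes; width 2.

Vertex coverage: the bags together contain {a, b, c, d, e, f, g, h, i, j}, the full vertex set. Edge coverage: each edge of G has both endpoints in at least one bag. Running intersection: for every vertex, the bags containing it form a connected subtree. All three properties hold, so this is a valid tree decomposition of width max|bag| − 1 = 2, and hence tw(G) ≤ 2.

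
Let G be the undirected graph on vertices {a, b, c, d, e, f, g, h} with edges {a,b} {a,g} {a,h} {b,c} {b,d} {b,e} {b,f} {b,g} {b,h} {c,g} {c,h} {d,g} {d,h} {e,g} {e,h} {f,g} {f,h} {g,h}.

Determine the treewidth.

3

A width-3 tree decomposition is:
Bags: B1 = {b, c, g, h}  B2 = {b, f, g, h}  B3 = {b, e, g, h}  B4 = {a, b, g, h}  B5 = {b, d, g, h}
Tree: B1–B2, B1–B3, B1–B4, B3–B5
Every bag has size at most 4, so the width is 4 − 1 = 3 and tw(G) ≤ 3. For the lower bound, the 4 vertices {b, d, g, h} are pairwise adjacent, and any tree decomposition puts a clique entirely inside one bag — forcing width ≥ 3. Combining the bounds, tw(G) = 3.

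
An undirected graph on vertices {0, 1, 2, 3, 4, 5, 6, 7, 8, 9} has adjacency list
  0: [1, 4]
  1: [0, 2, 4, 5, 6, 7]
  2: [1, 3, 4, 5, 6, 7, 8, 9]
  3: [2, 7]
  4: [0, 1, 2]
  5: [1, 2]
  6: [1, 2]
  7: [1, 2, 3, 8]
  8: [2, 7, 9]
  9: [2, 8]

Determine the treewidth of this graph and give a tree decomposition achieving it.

Each bag holds 3 vertices, so the decomposition has width 2, which upper-bounds the treewidth. Conversely, {0, 1, 4} is a clique of size 3, and the vertices of any clique must share a bag in every tree decomposition; so some bag has ≥ 3 vertices and tw(G) ≥ 2. Combining the bounds, tw(G) = 2.

Treewidth 2.
Bags: B1 = {2, 7, 8}  B2 = {1, 2, 7}  B3 = {1, 2, 5}  B4 = {1, 2, 6}  B5 = {1, 2, 4}  B6 = {2, 3, 7}  B7 = {0, 1, 4}  B8 = {2, 8, 9}
Tree: B1–B2, B2–B3, B3–B4, B4–B5, B1–B6, B5–B7, B1–B8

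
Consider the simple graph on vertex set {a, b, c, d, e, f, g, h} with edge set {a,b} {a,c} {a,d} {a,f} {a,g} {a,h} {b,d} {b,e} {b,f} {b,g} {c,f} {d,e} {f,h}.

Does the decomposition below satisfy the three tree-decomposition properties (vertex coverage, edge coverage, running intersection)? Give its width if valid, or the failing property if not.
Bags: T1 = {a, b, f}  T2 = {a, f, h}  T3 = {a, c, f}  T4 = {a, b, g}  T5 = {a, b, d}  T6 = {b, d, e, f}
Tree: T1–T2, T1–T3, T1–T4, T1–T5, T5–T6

A tree decomposition must satisfy three properties: every vertex lies in some bag; for every edge, both endpoints lie together in some bag; and for every vertex, the bags containing it form a connected subtree. Here bags containing vertex f are not connected in the tree, so the decomposition is invalid.

No — bags containing vertex f are not connected in the tree.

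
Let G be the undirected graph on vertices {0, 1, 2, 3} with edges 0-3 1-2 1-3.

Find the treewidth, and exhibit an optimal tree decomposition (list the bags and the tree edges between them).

The largest bag has 2 vertices, giving width 1; this decomposition certifies tw(G) ≤ 1. G has an edge, so its treewidth is at least 1. The upper and lower bounds meet at 1, so that is the treewidth.

Treewidth 1.
Bags: B1 = {0, 3}  B2 = {1, 3}  B3 = {1, 2}
Tree: B1–B2, B2–B3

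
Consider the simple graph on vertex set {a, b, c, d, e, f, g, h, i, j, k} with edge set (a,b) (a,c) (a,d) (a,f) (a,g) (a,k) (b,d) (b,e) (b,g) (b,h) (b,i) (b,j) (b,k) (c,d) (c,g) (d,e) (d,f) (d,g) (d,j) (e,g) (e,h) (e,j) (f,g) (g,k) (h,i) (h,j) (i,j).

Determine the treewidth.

3

A width-3 tree decomposition is:
Bags: B1 = {a, b, d, g}  B2 = {a, d, f, g}  B3 = {a, b, g, k}  B4 = {b, d, e, g}  B5 = {b, d, e, j}  B6 = {b, e, h, j}  B7 = {a, c, d, g}  B8 = {b, h, i, j}
Tree: B1–B2, B1–B3, B1–B4, B4–B5, B5–B6, B2–B7, B6–B8
Every bag has size at most 4, so the width is 4 − 1 = 3 and tw(G) ≤ 3. For the lower bound, the 4 vertices {a, c, d, g} are pairwise adjacent, and any tree decomposition puts a clique entirely inside one bag — forcing width ≥ 3. Hence tw(G) = 3 exactly.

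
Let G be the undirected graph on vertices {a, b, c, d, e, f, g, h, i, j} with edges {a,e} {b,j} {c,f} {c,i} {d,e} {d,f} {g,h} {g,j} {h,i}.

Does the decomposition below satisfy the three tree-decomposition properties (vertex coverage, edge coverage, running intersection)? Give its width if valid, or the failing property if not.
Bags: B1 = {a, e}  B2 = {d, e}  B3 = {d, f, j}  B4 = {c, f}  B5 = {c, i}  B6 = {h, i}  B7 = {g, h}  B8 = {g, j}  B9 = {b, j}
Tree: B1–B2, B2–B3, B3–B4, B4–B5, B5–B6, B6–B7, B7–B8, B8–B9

A tree decomposition must satisfy three properties: every vertex lies in some bag; for every edge, both endpoints lie together in some bag; and for every vertex, the bags containing it form a connected subtree. Here bags containing vertex j are not connected in the tree, so the decomposition is invalid.

No — bags containing vertex j are not connected in the tree.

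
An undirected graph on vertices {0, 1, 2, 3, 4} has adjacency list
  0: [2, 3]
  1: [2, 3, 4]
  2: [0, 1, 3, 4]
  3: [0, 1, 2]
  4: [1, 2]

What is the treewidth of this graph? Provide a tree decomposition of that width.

Treewidth 2.
Bags: B1 = {0, 2, 3}  B2 = {1, 2, 3}  B3 = {1, 2, 4}
Tree: B1–B2, B2–B3

Each bag holds 3 vertices, so the decomposition has width 2, which upper-bounds the treewidth. On the other hand G contains the 3-clique {0, 2, 3}. A clique must lie in a single bag of any decomposition, so no decomposition can have width below 2. The upper and lower bounds meet at 2, so that is the treewidth.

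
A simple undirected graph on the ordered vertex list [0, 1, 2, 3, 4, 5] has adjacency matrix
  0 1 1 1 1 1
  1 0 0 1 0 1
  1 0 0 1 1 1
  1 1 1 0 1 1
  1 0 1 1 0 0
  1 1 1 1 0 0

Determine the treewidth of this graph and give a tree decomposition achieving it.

Treewidth 3.
One optimal decomposition is:
Bags: B1 = {0, 2, 3, 4}  B2 = {0, 2, 3, 5}  B3 = {0, 1, 3, 5}
Tree: B1–B2, B2–B3

Every bag has size at most 4, so the width is 4 − 1 = 3 and tw(G) ≤ 3. Conversely, {0, 1, 3, 5} is a clique of size 4, and the vertices of any clique must share a bag in every tree decomposition; so some bag has ≥ 4 vertices and tw(G) ≥ 3. Combining the bounds, tw(G) = 3.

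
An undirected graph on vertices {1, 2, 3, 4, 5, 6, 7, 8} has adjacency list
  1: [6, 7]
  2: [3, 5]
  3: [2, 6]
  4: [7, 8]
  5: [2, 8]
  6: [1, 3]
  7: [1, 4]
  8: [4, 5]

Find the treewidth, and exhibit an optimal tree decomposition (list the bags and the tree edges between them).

Every bag has size at most 3, so the width is 3 − 1 = 2 and tw(G) ≤ 2. Since 3–6–1–7–4–8–5–2–3 is a cycle in G, G is not acyclic. Forests are exactly the graphs of treewidth ≤ 1, so tw(G) ≥ 2. The upper and lower bounds meet at 2, so that is the treewidth.

Treewidth 2.
One optimal decomposition is:
Bags: B1 = {1, 3, 6}  B2 = {1, 3, 7}  B3 = {3, 4, 7}  B4 = {3, 4, 8}  B5 = {3, 5, 8}  B6 = {2, 3, 5}
Tree: B1–B2, B2–B3, B3–B4, B4–B5, B5–B6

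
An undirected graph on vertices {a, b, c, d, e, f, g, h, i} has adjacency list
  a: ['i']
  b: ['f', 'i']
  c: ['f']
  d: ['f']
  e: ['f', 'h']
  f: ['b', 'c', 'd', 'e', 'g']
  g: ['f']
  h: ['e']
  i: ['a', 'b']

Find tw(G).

1

A width-1 tree decomposition is:
Bags: B1 = {b, f}  B2 = {b, i}  B3 = {c, f}  B4 = {e, f}  B5 = {f, g}  B6 = {d, f}  B7 = {a, i}  B8 = {e, h}
Tree: B1–B2, B1–B3, B3–B4, B4–B5, B5–B6, B2–B7, B4–B8
Every bag has size at most 2, so the width is 2 − 1 = 1 and tw(G) ≤ 1. G has an edge, so its treewidth is at least 1. The upper and lower bounds meet at 1, so that is the treewidth.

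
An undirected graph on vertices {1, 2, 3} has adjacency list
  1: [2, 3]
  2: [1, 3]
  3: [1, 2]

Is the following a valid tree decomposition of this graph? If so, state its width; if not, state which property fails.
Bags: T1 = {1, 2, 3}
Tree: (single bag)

Checking the three conditions: (i) the bags cover all of {1, 2, 3}; (ii) for each edge, some bag contains both endpoints; (iii) the bags containing any fixed vertex form a subtree. All hold, so the decomposition is valid with width 3 − 1 = 2.

Yes; width 2.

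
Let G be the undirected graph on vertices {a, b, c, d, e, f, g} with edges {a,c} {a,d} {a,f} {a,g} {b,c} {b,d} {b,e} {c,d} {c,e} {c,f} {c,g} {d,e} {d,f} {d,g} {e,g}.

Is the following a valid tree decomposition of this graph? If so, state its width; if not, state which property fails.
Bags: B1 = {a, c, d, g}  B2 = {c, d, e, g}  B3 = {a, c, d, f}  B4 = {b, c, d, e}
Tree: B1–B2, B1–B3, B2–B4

Vertex coverage: the bags together contain {a, b, c, d, e, f, g}, the full vertex set. Edge coverage: each edge of G has both endpoints in at least one bag. Running intersection: for every vertex, the bags containing it form a connected subtree. All three properties hold, so this is a valid tree decomposition of width max|bag| − 1 = 3, and hence tw(G) ≤ 3.

Yes; width 3.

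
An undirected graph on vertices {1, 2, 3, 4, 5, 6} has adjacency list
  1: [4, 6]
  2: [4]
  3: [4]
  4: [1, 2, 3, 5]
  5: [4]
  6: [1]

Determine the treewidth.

1

A width-1 tree decomposition is:
Bags: B1 = {4, 5}  B2 = {3, 4}  B3 = {1, 4}  B4 = {1, 6}  B5 = {2, 4}
Tree: B1–B2, B1–B3, B3–B4, B1–B5
The largest bag has 2 vertices, giving width 1; this decomposition certifies tw(G) ≤ 1. Any graph with an edge has treewidth ≥ 1, and G has the edge 4–5. The upper and lower bounds meet at 1, so that is the treewidth.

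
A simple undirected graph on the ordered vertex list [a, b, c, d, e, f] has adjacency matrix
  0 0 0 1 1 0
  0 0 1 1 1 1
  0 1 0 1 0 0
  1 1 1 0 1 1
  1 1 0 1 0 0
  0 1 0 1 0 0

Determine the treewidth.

2

A width-2 tree decomposition is:
Bags: B1 = {b, d, f}  B2 = {b, d, e}  B3 = {a, d, e}  B4 = {b, c, d}
Tree: B1–B2, B2–B3, B2–B4
Each bag holds 3 vertices, so the decomposition has width 2, which upper-bounds the treewidth. For the lower bound, the 3 vertices {a, d, e} are pairwise adjacent, and any tree decomposition puts a clique entirely inside one bag — forcing width ≥ 2. Combining the bounds, tw(G) = 2.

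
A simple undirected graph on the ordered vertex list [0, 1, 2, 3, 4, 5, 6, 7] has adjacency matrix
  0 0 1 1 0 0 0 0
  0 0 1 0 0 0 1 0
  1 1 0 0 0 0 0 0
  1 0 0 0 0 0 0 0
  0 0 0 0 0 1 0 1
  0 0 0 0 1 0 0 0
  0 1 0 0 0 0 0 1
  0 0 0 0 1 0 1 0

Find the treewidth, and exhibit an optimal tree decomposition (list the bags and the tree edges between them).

Every bag has size at most 2, so the width is 2 − 1 = 1 and tw(G) ≤ 1. Since G has at least one edge (e.g. 5–4), it is not an edgeless graph, so tw(G) ≥ 1. Hence tw(G) = 1 exactly.

Treewidth 1.
One such decomposition:
Bags: B1 = {4, 5}  B2 = {4, 7}  B3 = {6, 7}  B4 = {1, 6}  B5 = {1, 2}  B6 = {0, 2}  B7 = {0, 3}
Tree: B1–B2, B2–B3, B3–B4, B4–B5, B5–B6, B6–B7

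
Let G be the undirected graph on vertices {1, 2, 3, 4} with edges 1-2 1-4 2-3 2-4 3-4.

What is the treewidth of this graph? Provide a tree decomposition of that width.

Treewidth 2.
One such decomposition:
Bags: B1 = {1, 2, 4}  B2 = {2, 3, 4}
Tree: B1–B2

Every bag has size at most 3, so the width is 3 − 1 = 2 and tw(G) ≤ 2. On the other hand G contains the 3-clique {1, 2, 4}. A clique must lie in a single bag of any decomposition, so no decomposition can have width below 2. Hence tw(G) = 2 exactly.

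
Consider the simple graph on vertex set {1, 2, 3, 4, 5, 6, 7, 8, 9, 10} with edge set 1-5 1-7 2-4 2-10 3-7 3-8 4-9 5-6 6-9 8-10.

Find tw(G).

2

A width-2 tree decomposition is:
Bags: B1 = {2, 8, 10}  B2 = {2, 3, 8}  B3 = {2, 3, 7}  B4 = {1, 2, 7}  B5 = {1, 2, 5}  B6 = {2, 5, 6}  B7 = {2, 6, 9}  B8 = {2, 4, 9}
Tree: B1–B2, B2–B3, B3–B4, B4–B5, B5–B6, B6–B7, B7–B8
Each bag holds 3 vertices, so the decomposition has width 2, which upper-bounds the treewidth. The edges 2–10–8–3–7–1–5–6–9–4–2 form a cycle, so G is not a tree and its treewidth is at least 2. Therefore the treewidth is 2.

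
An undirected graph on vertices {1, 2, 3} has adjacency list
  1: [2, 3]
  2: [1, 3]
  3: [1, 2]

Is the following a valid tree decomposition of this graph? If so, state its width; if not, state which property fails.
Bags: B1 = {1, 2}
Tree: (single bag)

No — vertex 3 appears in no bag.

A tree decomposition must satisfy three properties: every vertex lies in some bag; for every edge, both endpoints lie together in some bag; and for every vertex, the bags containing it form a connected subtree. Here vertex 3 appears in no bag, so the decomposition is invalid.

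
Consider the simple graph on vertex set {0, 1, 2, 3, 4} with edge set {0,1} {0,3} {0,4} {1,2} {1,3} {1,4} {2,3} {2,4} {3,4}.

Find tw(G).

A width-3 tree decomposition is:
Bags: B1 = {1, 2, 3, 4}  B2 = {0, 1, 3, 4}
Tree: B1–B2
Each bag holds 4 vertices, so the decomposition has width 3, which upper-bounds the treewidth. For the lower bound, the 4 vertices {0, 1, 3, 4} are pairwise adjacent, and any tree decomposition puts a clique entirely inside one bag — forcing width ≥ 3. Therefore the treewidth is 3.

3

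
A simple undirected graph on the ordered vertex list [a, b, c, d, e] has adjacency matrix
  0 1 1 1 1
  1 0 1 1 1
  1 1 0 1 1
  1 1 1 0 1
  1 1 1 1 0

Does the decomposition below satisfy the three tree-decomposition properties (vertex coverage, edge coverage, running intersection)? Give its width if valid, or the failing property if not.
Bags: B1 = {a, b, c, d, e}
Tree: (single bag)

Yes; width 4.

Every vertex of G appears in some bag (union = {a, b, c, d, e}); every edge is covered by a bag; and for each vertex v the set of bags containing v is connected in the bag tree. The decomposition is therefore valid. The largest bag has 5 vertices, so the width is 4.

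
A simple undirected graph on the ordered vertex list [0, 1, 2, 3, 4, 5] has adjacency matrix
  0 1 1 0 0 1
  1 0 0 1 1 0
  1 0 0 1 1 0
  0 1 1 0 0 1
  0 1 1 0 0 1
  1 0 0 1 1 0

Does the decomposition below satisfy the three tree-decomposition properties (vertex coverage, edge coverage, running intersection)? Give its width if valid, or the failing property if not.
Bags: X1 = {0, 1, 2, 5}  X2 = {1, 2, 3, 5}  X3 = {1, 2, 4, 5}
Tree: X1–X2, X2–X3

Yes; width 3.

Vertex coverage: the bags together contain {0, 1, 2, 3, 4, 5}, the full vertex set. Edge coverage: each edge of G has both endpoints in at least one bag. Running intersection: for every vertex, the bags containing it form a connected subtree. All three properties hold, so this is a valid tree decomposition of width max|bag| − 1 = 3, and hence tw(G) ≤ 3.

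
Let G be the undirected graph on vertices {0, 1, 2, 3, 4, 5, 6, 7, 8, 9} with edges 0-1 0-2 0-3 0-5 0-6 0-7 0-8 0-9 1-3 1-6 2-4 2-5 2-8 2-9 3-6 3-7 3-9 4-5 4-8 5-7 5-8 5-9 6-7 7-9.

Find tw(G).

3

A width-3 tree decomposition is:
Bags: B1 = {0, 3, 7, 9}  B2 = {0, 5, 7, 9}  B3 = {0, 2, 5, 9}  B4 = {0, 3, 6, 7}  B5 = {0, 1, 3, 6}  B6 = {0, 2, 5, 8}  B7 = {2, 4, 5, 8}
Tree: B1–B2, B2–B3, B1–B4, B4–B5, B3–B6, B6–B7
Every bag has size at most 4, so the width is 4 − 1 = 3 and tw(G) ≤ 3. For the lower bound, the 4 vertices {0, 2, 5, 8} are pairwise adjacent, and any tree decomposition puts a clique entirely inside one bag — forcing width ≥ 3. Hence tw(G) = 3 exactly.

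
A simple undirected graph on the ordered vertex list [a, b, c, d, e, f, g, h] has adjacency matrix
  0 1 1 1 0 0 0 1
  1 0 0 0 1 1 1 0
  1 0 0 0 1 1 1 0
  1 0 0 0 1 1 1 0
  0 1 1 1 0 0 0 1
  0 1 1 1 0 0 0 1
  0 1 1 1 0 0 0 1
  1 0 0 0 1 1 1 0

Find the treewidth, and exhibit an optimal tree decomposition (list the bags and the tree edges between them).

Treewidth 4.
Bags: B1 = {a, b, c, d, h}  B2 = {b, c, d, e, h}  B3 = {b, c, d, g, h}  B4 = {b, c, d, f, h}
Tree: B1–B2, B2–B3, B3–B4

The largest bag has 5 vertices, giving width 4; this decomposition certifies tw(G) ≤ 4. For the lower bound: the 5 vertex sets {a,b}, {c,e}, {g,h}, {d}, {f} are disjoint, each induces a connected subgraph, and every pair is joined by at least one edge of G. Contracting each set to a single vertex therefore yields K_{5} as a minor, and since treewidth is minor-monotone, tw(G) ≥ tw(K_{5}) = 4. The upper and lower bounds meet at 4, so that is the treewidth.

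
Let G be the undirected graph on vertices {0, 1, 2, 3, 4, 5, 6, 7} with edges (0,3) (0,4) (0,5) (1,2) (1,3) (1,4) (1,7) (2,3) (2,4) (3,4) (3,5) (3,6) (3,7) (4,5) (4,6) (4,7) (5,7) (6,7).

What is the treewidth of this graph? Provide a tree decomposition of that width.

Every bag has size at most 4, so the width is 4 − 1 = 3 and tw(G) ≤ 3. On the other hand G contains the 4-clique {0, 3, 4, 5}. A clique must lie in a single bag of any decomposition, so no decomposition can have width below 3. Hence tw(G) = 3 exactly.

Treewidth 3.
Bags: B1 = {3, 4, 6, 7}  B2 = {3, 4, 5, 7}  B3 = {0, 3, 4, 5}  B4 = {1, 3, 4, 7}  B5 = {1, 2, 3, 4}
Tree: B1–B2, B2–B3, B2–B4, B4–B5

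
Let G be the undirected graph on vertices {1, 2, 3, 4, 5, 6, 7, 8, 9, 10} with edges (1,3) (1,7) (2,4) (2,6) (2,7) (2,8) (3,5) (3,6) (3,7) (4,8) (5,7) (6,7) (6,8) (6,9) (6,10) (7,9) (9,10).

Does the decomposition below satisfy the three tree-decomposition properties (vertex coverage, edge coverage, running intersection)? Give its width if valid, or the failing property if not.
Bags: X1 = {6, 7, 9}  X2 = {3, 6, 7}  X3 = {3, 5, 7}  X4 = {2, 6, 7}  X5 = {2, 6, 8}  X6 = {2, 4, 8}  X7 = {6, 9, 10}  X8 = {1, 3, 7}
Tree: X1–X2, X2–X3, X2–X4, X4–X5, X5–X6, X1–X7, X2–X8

Checking the three conditions: (i) the bags cover all of {1, 2, 3, 4, 5, 6, 7, 8, 9, 10}; (ii) for each edge, some bag contains both endpoints; (iii) the bags containing any fixed vertex form a subtree. All hold, so the decomposition is valid with width 3 − 1 = 2.

Yes; width 2.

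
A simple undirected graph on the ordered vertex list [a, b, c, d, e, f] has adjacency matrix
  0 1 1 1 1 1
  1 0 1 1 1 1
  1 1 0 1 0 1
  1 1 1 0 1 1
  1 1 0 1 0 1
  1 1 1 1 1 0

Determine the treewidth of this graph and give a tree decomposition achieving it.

Every bag has size at most 5, so the width is 5 − 1 = 4 and tw(G) ≤ 4. Conversely, {a, b, d, e, f} is a clique of size 5, and the vertices of any clique must share a bag in every tree decomposition; so some bag has ≥ 5 vertices and tw(G) ≥ 4. Hence tw(G) = 4 exactly.

Treewidth 4.
One such decomposition:
Bags: B1 = {a, b, c, d, f}  B2 = {a, b, d, e, f}
Tree: B1–B2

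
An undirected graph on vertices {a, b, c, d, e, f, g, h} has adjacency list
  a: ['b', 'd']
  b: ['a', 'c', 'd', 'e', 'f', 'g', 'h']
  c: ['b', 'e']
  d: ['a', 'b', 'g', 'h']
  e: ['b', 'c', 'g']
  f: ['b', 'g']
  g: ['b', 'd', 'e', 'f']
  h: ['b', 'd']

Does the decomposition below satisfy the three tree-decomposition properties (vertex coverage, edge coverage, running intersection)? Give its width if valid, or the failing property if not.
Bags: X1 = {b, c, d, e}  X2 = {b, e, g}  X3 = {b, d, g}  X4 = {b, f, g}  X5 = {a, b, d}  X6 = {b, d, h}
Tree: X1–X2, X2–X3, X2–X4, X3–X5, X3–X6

No — bags containing vertex d are not connected in the tree.

A tree decomposition must satisfy three properties: every vertex lies in some bag; for every edge, both endpoints lie together in some bag; and for every vertex, the bags containing it form a connected subtree. Here bags containing vertex d are not connected in the tree, so the decomposition is invalid.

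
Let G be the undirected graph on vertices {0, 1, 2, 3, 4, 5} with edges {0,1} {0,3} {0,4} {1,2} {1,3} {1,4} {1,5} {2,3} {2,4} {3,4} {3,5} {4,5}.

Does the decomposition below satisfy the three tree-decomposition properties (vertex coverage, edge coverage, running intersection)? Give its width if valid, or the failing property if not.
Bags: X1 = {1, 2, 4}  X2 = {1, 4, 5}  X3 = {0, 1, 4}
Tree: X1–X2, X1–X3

No — vertex 3 appears in no bag.

A tree decomposition must satisfy three properties: every vertex lies in some bag; for every edge, both endpoints lie together in some bag; and for every vertex, the bags containing it form a connected subtree. Here vertex 3 appears in no bag, so the decomposition is invalid.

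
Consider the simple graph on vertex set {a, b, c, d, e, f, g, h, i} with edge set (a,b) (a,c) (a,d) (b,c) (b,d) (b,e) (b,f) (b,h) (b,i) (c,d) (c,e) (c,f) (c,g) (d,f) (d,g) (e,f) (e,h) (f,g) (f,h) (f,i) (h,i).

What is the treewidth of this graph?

A width-3 tree decomposition is:
Bags: B1 = {c, d, f, g}  B2 = {b, c, d, f}  B3 = {b, c, e, f}  B4 = {a, b, c, d}  B5 = {b, e, f, h}  B6 = {b, f, h, i}
Tree: B1–B2, B2–B3, B2–B4, B3–B5, B5–B6
The largest bag has 4 vertices, giving width 3; this decomposition certifies tw(G) ≤ 3. On the other hand G contains the 4-clique {a, b, c, d}. A clique must lie in a single bag of any decomposition, so no decomposition can have width below 3. Hence tw(G) = 3 exactly.

3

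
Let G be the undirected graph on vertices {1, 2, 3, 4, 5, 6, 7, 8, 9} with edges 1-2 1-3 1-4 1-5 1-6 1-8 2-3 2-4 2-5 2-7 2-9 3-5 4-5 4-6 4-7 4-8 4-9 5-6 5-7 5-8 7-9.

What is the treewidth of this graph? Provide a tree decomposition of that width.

The largest bag has 4 vertices, giving width 3; this decomposition certifies tw(G) ≤ 3. For the lower bound, the 4 vertices {1, 2, 3, 5} are pairwise adjacent, and any tree decomposition puts a clique entirely inside one bag — forcing width ≥ 3. Therefore the treewidth is 3.

Treewidth 3.
One optimal decomposition is:
Bags: B1 = {1, 2, 3, 5}  B2 = {1, 2, 4, 5}  B3 = {1, 4, 5, 8}  B4 = {2, 4, 5, 7}  B5 = {1, 4, 5, 6}  B6 = {2, 4, 7, 9}
Tree: B1–B2, B2–B3, B2–B4, B2–B5, B4–B6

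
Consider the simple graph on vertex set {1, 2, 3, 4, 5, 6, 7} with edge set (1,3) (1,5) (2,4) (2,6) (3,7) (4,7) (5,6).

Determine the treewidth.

A width-2 tree decomposition is:
Bags: B1 = {2, 4, 6}  B2 = {4, 6, 7}  B3 = {3, 6, 7}  B4 = {1, 3, 6}  B5 = {1, 5, 6}
Tree: B1–B2, B2–B3, B3–B4, B4–B5
Every bag has size at most 3, so the width is 3 − 1 = 2 and tw(G) ≤ 2. The edges 6–2–4–7–3–1–5–6 form a cycle, so G is not a tree and its treewidth is at least 2. Hence tw(G) = 2 exactly.

2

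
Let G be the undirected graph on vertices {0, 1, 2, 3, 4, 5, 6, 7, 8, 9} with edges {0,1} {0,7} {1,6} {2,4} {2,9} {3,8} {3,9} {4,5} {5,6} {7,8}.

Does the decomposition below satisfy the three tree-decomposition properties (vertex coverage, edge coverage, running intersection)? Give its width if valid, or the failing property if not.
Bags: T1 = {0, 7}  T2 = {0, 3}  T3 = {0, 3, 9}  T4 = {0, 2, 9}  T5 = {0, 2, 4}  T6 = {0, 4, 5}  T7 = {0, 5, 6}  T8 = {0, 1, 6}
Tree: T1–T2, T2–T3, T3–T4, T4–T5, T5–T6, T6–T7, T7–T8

A tree decomposition must satisfy three properties: every vertex lies in some bag; for every edge, both endpoints lie together in some bag; and for every vertex, the bags containing it form a connected subtree. Here vertex 8 appears in no bag, so the decomposition is invalid.

No — vertex 8 appears in no bag.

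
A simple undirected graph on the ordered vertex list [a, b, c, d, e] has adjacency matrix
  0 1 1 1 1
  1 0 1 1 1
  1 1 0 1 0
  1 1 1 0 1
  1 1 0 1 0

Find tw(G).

A width-3 tree decomposition is:
Bags: B1 = {a, b, d, e}  B2 = {a, b, c, d}
Tree: B1–B2
The largest bag has 4 vertices, giving width 3; this decomposition certifies tw(G) ≤ 3. On the other hand G contains the 4-clique {a, b, d, e}. A clique must lie in a single bag of any decomposition, so no decomposition can have width below 3. The upper and lower bounds meet at 3, so that is the treewidth.

3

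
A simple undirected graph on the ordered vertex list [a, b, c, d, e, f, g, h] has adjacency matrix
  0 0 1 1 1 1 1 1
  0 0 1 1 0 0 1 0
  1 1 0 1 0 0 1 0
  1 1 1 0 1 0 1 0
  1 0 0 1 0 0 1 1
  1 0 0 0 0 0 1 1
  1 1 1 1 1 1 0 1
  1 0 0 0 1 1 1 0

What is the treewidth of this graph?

A width-3 tree decomposition is:
Bags: B1 = {a, d, e, g}  B2 = {a, c, d, g}  B3 = {a, e, g, h}  B4 = {b, c, d, g}  B5 = {a, f, g, h}
Tree: B1–B2, B1–B3, B2–B4, B3–B5
Each bag holds 4 vertices, so the decomposition has width 3, which upper-bounds the treewidth. Conversely, {a, d, e, g} is a clique of size 4, and the vertices of any clique must share a bag in every tree decomposition; so some bag has ≥ 4 vertices and tw(G) ≥ 3. The upper and lower bounds meet at 3, so that is the treewidth.

3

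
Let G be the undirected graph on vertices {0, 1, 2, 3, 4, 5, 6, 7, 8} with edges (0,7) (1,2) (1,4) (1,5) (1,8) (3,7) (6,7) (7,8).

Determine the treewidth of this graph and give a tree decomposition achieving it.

Treewidth 1.
One such decomposition:
Bags: B1 = {1, 5}  B2 = {1, 2}  B3 = {1, 8}  B4 = {7, 8}  B5 = {1, 4}  B6 = {0, 7}  B7 = {6, 7}  B8 = {3, 7}
Tree: B1–B2, B1–B3, B3–B4, B2–B5, B4–B6, B6–B7, B6–B8

The largest bag has 2 vertices, giving width 1; this decomposition certifies tw(G) ≤ 1. Since G has at least one edge (e.g. 5–1), it is not an edgeless graph, so tw(G) ≥ 1. The upper and lower bounds meet at 1, so that is the treewidth.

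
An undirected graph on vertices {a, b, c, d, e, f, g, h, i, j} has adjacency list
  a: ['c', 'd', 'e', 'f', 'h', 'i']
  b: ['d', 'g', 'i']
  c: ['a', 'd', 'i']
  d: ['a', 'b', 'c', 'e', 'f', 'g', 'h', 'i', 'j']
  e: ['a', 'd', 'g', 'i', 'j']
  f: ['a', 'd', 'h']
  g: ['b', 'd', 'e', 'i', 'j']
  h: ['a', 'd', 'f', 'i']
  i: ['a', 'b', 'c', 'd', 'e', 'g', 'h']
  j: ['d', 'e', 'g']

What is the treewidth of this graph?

3

A width-3 tree decomposition is:
Bags: B1 = {a, d, h, i}  B2 = {a, d, e, i}  B3 = {d, e, g, i}  B4 = {a, d, f, h}  B5 = {d, e, g, j}  B6 = {a, c, d, i}  B7 = {b, d, g, i}
Tree: B1–B2, B2–B3, B1–B4, B3–B5, B1–B6, B3–B7
The largest bag has 4 vertices, giving width 3; this decomposition certifies tw(G) ≤ 3. On the other hand G contains the 4-clique {d, e, g, j}. A clique must lie in a single bag of any decomposition, so no decomposition can have width below 3. The upper and lower bounds meet at 3, so that is the treewidth.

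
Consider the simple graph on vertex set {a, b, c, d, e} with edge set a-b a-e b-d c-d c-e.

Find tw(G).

A width-2 tree decomposition is:
Bags: B1 = {a, c, e}  B2 = {a, c, d}  B3 = {a, b, d}
Tree: B1–B2, B2–B3
The largest bag has 3 vertices, giving width 2; this decomposition certifies tw(G) ≤ 2. The edges a–e–c–d–b–a form a cycle, so G is not a tree and its treewidth is at least 2. The upper and lower bounds meet at 2, so that is the treewidth.

2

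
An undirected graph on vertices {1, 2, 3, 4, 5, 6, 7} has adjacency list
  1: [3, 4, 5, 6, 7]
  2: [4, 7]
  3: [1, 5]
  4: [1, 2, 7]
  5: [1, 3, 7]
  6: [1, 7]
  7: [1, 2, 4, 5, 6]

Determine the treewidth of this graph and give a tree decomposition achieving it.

Treewidth 2.
One optimal decomposition is:
Bags: B1 = {1, 5, 7}  B2 = {1, 4, 7}  B3 = {2, 4, 7}  B4 = {1, 3, 5}  B5 = {1, 6, 7}
Tree: B1–B2, B2–B3, B1–B4, B1–B5

Each bag holds 3 vertices, so the decomposition has width 2, which upper-bounds the treewidth. For the lower bound, the 3 vertices {1, 3, 5} are pairwise adjacent, and any tree decomposition puts a clique entirely inside one bag — forcing width ≥ 2. Hence tw(G) = 2 exactly.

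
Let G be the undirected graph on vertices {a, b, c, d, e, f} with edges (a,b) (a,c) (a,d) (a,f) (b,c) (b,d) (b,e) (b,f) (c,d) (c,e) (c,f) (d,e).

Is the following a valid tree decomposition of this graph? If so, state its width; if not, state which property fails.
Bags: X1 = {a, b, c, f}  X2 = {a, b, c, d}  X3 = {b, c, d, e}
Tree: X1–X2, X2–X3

Yes; width 3.

Checking the three conditions: (i) the bags cover all of {a, b, c, d, e, f}; (ii) for each edge, some bag contains both endpoints; (iii) the bags containing any fixed vertex form a subtree. All hold, so the decomposition is valid with width 4 − 1 = 3.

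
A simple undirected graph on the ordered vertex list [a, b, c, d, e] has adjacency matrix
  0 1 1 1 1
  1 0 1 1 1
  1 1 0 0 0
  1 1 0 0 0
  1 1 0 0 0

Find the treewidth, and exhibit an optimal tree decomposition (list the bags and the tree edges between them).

The largest bag has 3 vertices, giving width 2; this decomposition certifies tw(G) ≤ 2. For the lower bound, the 3 vertices {a, b, d} are pairwise adjacent, and any tree decomposition puts a clique entirely inside one bag — forcing width ≥ 2. Hence tw(G) = 2 exactly.

Treewidth 2.
Bags: B1 = {a, b, e}  B2 = {a, b, d}  B3 = {a, b, c}
Tree: B1–B2, B1–B3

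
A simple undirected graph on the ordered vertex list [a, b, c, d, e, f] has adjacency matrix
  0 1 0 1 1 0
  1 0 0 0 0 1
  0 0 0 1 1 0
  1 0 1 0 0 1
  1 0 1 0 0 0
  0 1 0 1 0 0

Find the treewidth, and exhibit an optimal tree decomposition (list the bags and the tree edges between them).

Each bag holds 3 vertices, so the decomposition has width 2, which upper-bounds the treewidth. Since c–e–a–d–c is a cycle in G, G is not acyclic. Forests are exactly the graphs of treewidth ≤ 1, so tw(G) ≥ 2. Therefore the treewidth is 2.

Treewidth 2.
One such decomposition:
Bags: B1 = {c, d, e}  B2 = {a, d, e}  B3 = {a, d, f}  B4 = {a, b, f}
Tree: B1–B2, B2–B3, B3–B4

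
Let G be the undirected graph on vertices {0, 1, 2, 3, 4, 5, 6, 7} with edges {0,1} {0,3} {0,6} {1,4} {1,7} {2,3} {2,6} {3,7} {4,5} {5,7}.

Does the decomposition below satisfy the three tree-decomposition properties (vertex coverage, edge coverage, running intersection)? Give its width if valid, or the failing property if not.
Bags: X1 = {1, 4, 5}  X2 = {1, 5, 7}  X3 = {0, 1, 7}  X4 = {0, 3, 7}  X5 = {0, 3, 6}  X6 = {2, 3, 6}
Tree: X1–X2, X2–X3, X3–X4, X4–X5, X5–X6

Every vertex of G appears in some bag (union = {0, 1, 2, 3, 4, 5, 6, 7}); every edge is covered by a bag; and for each vertex v the set of bags containing v is connected in the bag tree. The decomposition is therefore valid. The largest bag has 3 vertices, so the width is 2.

Yes; width 2.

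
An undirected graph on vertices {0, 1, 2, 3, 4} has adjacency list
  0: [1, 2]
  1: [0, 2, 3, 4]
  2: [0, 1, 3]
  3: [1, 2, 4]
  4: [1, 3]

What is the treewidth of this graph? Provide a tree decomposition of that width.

Treewidth 2.
Bags: B1 = {0, 1, 2}  B2 = {1, 2, 3}  B3 = {1, 3, 4}
Tree: B1–B2, B2–B3

The largest bag has 3 vertices, giving width 2; this decomposition certifies tw(G) ≤ 2. For the lower bound, the 3 vertices {0, 1, 2} are pairwise adjacent, and any tree decomposition puts a clique entirely inside one bag — forcing width ≥ 2. Therefore the treewidth is 2.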